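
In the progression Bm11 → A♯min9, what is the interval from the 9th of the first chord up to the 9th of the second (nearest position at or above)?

major seventh

Bm11 has C♯ as its 9th, and A♯min9 has B♯ as its 9th.
C♯ up to B♯ spans 7 letter names and 11 semitones — a major seventh.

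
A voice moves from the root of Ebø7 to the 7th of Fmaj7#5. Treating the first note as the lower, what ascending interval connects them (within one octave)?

augmented unison

Ebø7 has Eb as its root, and Fmaj7#5 has E as its 7th.
1 letter names make it a unison; at 1 semitone (a half step wider than perfect) the quality is augmented.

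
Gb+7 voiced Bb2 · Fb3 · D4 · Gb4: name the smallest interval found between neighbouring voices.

Adjacent intervals: Bb2→Fb3 = diminished fifth; Fb3→D4 = augmented sixth; D4→Gb4 = diminished fourth.
The smallest is D4 to Gb4, a diminished fourth (4 semitones).

d4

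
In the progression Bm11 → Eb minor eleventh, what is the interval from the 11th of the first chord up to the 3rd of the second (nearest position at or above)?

d3

Bm11 has E as its 11th, and Eb minor eleventh has Gb as its 3rd.
3 letter names make it a third; at 2 semitones (a whole step narrower than major) the quality is diminished.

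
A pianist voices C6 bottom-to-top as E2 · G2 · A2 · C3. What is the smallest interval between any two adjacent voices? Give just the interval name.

Adjacent intervals: E2→G2 = minor third; G2→A2 = major second; A2→C3 = minor third.
The smallest is G2 to A2, a major second (2 semitones).

major second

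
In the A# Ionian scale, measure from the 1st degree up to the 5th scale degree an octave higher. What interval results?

perfect 12th

Spelling the A# Ionian scale: A# B# C## D# E# F## G##.
So we need the interval from A# up to E#.
Counting 12 letters and 19 half steps from A# gives a perfect twelfth.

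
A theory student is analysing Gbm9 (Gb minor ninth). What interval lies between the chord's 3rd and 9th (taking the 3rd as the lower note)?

Gbmin9: Gb-Bbb-Db-Fb-Ab.
3rd = Bbb; 9th = Ab.
Bbb up to Ab spans 7 letter names and 11 semitones — a major seventh.

major seventh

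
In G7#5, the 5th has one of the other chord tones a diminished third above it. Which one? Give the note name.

Spelling the chord: G–B–D#–F.
The 5th is D#. A diminished third above D# is F.
F is the chord's 7th.

F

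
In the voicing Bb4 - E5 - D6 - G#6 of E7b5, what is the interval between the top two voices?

augmented fourth

Those voices are D6 and G#6.
From D to G#: 6 semitones over a fourth = augmented.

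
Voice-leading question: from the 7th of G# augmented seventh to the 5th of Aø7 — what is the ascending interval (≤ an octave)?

The 7th of G# augmented seventh is F#; the 5th of Aø7 is Eb.
F# up to Eb is 9 semitones, a whole step narrower than a major seventh, so the interval is diminished.

diminished 7th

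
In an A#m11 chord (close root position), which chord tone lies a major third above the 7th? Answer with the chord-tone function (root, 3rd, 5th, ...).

Spelling the chord: A#–C#–E#–G#–B#–D#.
The 7th is G#. A major third above G# is B#.
B# is the chord's 9th.

9th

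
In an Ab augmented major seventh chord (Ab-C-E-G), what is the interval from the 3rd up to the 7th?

P5

So we need the interval from C up to G.
C up to G spans 5 letter names and 7 semitones — a perfect fifth.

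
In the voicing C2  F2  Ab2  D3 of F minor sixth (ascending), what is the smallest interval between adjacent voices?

minor third

Adjacent intervals: C2→F2 = perfect fourth; F2→Ab2 = minor third; Ab2→D3 = augmented fourth.
The smallest is F2 to Ab2, a minor third (3 semitones).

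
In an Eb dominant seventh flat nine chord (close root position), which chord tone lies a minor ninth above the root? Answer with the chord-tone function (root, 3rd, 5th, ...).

9th

The chord tones of Eb dominant seventh flat nine are Eb–G–Bb–Db–Fb.
The root is Eb. A minor ninth above Eb is Fb.
Fb is the chord's 9th.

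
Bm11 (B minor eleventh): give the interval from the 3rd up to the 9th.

M7

Bm11 is spelled B–D–F♯–A–C♯–E.
The 3rd is D and the 9th is C♯.
D up to C♯ spans 7 letter names and 11 semitones — a major seventh.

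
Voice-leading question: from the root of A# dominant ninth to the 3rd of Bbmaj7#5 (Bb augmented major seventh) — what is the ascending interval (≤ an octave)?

A# dominant ninth has A# as its root, and Bbmaj7#5 (Bb augmented major seventh) has D as its 3rd.
4 letter names make it a fourth; at 4 semitones (a half step narrower than perfect) the quality is diminished.

diminished fourth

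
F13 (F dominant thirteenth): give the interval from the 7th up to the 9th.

major third

Spelling the chord: F-A-C-E♭-G-D.
7th = E♭; 9th = G.
From E♭ to G is 4 semitones, exactly the major third.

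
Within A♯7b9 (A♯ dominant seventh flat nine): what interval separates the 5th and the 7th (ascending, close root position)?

A♯7b9 (A♯ dominant seventh flat nine) is spelled A♯, C𝄪, E♯, G♯, B.
That puts E♯ below G♯.
From E♯ to G♯: 3 semitones over a third = minor.

m3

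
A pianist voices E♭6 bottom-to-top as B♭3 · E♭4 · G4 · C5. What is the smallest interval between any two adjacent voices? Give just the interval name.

major 3rd

Adjacent intervals: B♭3→E♭4 = perfect fourth; E♭4→G4 = major third; G4→C5 = perfect fourth.
The smallest is E♭4 to G4, a major third (4 semitones).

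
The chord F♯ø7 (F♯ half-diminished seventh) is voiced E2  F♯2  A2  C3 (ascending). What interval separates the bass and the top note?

The outer voices are E2 and C3.
E up to C is 8 semitones, a half step narrower than a major sixth, so the interval is minor.

minor sixth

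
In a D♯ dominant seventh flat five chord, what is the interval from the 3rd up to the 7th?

Spelling the chord: D♯–F𝄪–A–C♯.
The 3rd is F𝄪 and the 7th is C♯.
5 letter names make it a fifth; at 6 semitones (a half step narrower than perfect) the quality is diminished.

diminished fifth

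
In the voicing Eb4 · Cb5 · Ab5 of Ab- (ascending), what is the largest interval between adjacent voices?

major 6th

Adjacent intervals: Eb4→Cb5 = minor sixth; Cb5→Ab5 = major sixth.
The largest is Cb5 to Ab5, a major sixth (9 semitones).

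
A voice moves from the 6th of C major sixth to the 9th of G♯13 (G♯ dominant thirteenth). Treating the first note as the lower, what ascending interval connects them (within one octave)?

C major sixth has A as its 6th, and G♯13 (G♯ dominant thirteenth) has A♯ as its 9th.
From A to A♯: 1 semitone over a unison = augmented.

A1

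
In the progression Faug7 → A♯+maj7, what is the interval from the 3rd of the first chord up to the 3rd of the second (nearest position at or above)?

augmented third

The 3rd of Faug7 is A; the 3rd of A♯+maj7 is C𝄪.
A up to C𝄪 is 5 semitones, a half step wider than a major third, so the interval is augmented.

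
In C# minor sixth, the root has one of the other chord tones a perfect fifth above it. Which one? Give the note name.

G#

C#min6 (C# minor sixth): C#–E–G#–A#.
The root is C#. A perfect fifth above C# is G#.
G# is the chord's 5th.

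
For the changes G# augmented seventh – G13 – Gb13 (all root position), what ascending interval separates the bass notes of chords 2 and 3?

diminished octave

The roots are G and Gb.
8 letter names make it an octave; at 11 semitones (a half step narrower than perfect) the quality is diminished.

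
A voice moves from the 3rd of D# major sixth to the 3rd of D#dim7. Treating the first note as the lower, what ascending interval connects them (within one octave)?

diminished octave

The 3rd of D# major sixth is F##; the 3rd of D#dim7 is F#.
From F## to F#: 11 semitones over an octave = diminished.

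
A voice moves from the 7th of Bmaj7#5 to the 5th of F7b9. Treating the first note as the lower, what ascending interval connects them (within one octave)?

d3

Bmaj7#5 has A# as its 7th, and F7b9 has C as its 5th.
3 letter names make it a third; at 2 semitones (a whole step narrower than major) the quality is diminished.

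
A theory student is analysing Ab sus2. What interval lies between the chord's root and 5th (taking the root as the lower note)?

perfect 5th

The chord tones of Absus2 (Ab sus2) are Ab, Bb, Eb.
That puts Ab below Eb.
Counting 5 letters and 7 half steps from Ab gives a perfect fifth.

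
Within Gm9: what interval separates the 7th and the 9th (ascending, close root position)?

Gmin9 (G minor ninth): G, B♭, D, F, A.
The 7th is F and the 9th is A.
F up to A spans 3 letter names and 4 semitones — a major third.

M3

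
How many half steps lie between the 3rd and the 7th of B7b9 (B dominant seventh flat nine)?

6

The chord tones of B dominant seventh flat nine are B D# F# A C.
D# to A is a diminished fifth: 6 semitones.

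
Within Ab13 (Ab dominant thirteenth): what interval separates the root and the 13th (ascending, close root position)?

The chord tones of Ab dominant thirteenth are Ab–C–Eb–Gb–Bb–F.
The root is Ab and the 13th is F.
Counting 13 letters and 21 half steps from Ab gives a major thirteenth.

major thirteenth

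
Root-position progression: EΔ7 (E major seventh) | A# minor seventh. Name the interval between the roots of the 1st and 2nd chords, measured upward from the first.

The roots are E and A#.
From E to A#: 6 semitones over a fourth = augmented.

A4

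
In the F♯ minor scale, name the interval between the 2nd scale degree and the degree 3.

Spelling the F♯ minor scale: F♯ G♯ A B C♯ D E.
That puts G♯ below A.
2 letter names make it a second; at 1 semitone (a half step narrower than major) the quality is minor.

minor second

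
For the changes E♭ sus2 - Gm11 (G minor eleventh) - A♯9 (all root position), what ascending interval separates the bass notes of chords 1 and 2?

M3

The roots are E♭ and G.
From E♭ to G is 4 semitones, exactly the major third.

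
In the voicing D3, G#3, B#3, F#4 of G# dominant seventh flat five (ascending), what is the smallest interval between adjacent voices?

Adjacent intervals: D3→G#3 = augmented fourth; G#3→B#3 = major third; B#3→F#4 = diminished fifth.
The smallest is G#3 to B#3, a major third (4 semitones).

major third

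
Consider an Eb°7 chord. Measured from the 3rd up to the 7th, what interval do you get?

d5

Ebdim7 is spelled Eb–Gb–Bbb–Dbb.
That puts Gb below Dbb.
Gb up to Dbb is 6 semitones, a half step narrower than a perfect fifth, so the interval is diminished.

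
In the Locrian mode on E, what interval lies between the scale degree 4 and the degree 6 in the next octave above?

E locrian: E F G A B♭ C D.
So we need the interval from A up to C.
From A to C: 15 semitones over a tenth = minor.

minor tenth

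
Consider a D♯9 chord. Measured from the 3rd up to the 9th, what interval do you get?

m7

The chord tones of D♯9 are D♯–F𝄪–A♯–C♯–E♯.
That puts F𝄪 below E♯.
F𝄪 up to E♯ is 10 semitones, a half step narrower than a major seventh, so the interval is minor.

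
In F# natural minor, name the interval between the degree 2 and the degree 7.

m6

F# natural minor: F# G# A B C# D E.
That puts G# below E.
6 letter names make it a sixth; at 8 semitones (a half step narrower than major) the quality is minor.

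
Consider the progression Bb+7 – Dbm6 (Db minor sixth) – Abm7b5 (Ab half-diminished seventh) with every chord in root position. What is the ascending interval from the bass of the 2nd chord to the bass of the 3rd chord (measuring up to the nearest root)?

perfect 5th

The roots are Db and Ab.
Db up to Ab spans 5 letter names and 7 semitones — a perfect fifth.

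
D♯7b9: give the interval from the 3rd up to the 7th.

D♯ dominant seventh flat nine is spelled D♯–F𝄪–A♯–C♯–E.
So we need the interval from F𝄪 up to C♯.
From F𝄪 to C♯: 6 semitones over a fifth = diminished.
This 3–7 tritone is the characteristic tension at the heart of the dominant sound.

diminished 5th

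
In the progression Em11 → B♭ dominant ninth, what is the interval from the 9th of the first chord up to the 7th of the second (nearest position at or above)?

diminished 3rd

Em11 has F♯ as its 9th, and B♭ dominant ninth has A♭ as its 7th.
3 letter names make it a third; at 2 semitones (a whole step narrower than major) the quality is diminished.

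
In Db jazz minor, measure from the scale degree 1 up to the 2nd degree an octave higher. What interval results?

Db melodic minor: Db Eb Fb Gb Ab Bb C.
Scale degree 1 = Db; 2nd scale degree (up an octave) = Eb.
Db up to Eb spans 9 letter names and 14 semitones — a major ninth.

major ninth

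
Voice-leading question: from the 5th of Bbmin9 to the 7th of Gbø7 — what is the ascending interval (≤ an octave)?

diminished 8th

Bbmin9 has F as its 5th, and Gbø7 has Fb as its 7th.
8 letter names make it an octave; at 11 semitones (a half step narrower than perfect) the quality is diminished.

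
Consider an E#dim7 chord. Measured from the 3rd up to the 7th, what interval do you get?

diminished fifth

Spelling the chord: E#-G#-B-D.
So we need the interval from G# up to D.
5 letter names make it a fifth; at 6 semitones (a half step narrower than perfect) the quality is diminished.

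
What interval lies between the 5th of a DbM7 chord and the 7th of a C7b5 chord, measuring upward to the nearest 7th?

major second

DbM7 has Ab as its 5th, and C7b5 has Bb as its 7th.
From Ab to Bb is 2 semitones, exactly the major second.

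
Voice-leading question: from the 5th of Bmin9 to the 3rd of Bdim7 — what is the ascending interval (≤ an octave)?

minor sixth

Bmin9 has F# as its 5th, and Bdim7 has D as its 3rd.
From F# to D: 8 semitones over a sixth = minor.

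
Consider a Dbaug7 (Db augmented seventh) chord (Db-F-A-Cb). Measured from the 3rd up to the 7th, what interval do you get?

diminished fifth

That puts F below Cb.
From F to Cb: 6 semitones over a fifth = diminished.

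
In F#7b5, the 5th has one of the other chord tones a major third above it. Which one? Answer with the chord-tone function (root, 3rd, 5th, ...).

F# dominant seventh flat five is spelled F#–A#–C–E.
The 5th is C. A major third above C is E.
E is the chord's 7th.

7th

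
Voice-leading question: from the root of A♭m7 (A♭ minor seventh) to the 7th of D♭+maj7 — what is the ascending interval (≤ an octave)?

A♭m7 (A♭ minor seventh) has A♭ as its root, and D♭+maj7 has C as its 7th.
A♭ up to C spans 3 letter names and 4 semitones — a major third.

major 3rd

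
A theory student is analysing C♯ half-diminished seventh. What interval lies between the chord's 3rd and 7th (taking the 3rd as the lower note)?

C♯m7b5: C♯, E, G, B.
That puts E below B.
Counting 5 letters and 7 half steps from E gives a perfect fifth.

perfect 5th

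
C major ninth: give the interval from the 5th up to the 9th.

P5

Spelling the chord: C, E, G, B, D.
That puts G below D.
G up to D spans 5 letter names and 7 semitones — a perfect fifth.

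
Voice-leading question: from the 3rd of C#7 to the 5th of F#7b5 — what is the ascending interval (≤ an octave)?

The 3rd of C#7 is E#; the 5th of F#7b5 is C.
6 letter names make it a sixth; at 7 semitones (a whole step narrower than major) the quality is diminished.

diminished sixth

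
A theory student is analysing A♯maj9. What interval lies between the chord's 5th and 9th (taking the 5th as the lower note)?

A♯maj9 (A♯ major ninth): A♯–C𝄪–E♯–G𝄪–B♯.
The 5th is E♯ and the 9th is B♯.
Counting 5 letters and 7 half steps from E♯ gives a perfect fifth.

perfect fifth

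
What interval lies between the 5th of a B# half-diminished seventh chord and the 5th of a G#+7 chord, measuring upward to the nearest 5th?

B# half-diminished seventh has F# as its 5th, and G#+7 has D## as its 5th.
From F# to D##: 10 semitones over a sixth = augmented.

augmented sixth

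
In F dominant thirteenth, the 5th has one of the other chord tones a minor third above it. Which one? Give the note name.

Eb

F13: F A C Eb G D.
The 5th is C. A minor third above C is Eb.
Eb is the chord's 7th.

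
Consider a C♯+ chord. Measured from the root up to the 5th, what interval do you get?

augmented 5th

Spelling the chord: C♯, E♯, G𝄪.
That puts C♯ below G𝄪.
5 letter names make it a fifth; at 8 semitones (a half step wider than perfect) the quality is augmented.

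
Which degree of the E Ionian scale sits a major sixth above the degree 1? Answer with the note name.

C#

The scale is E F♯ G♯ A B C♯ D♯.
The degree 1 is E; a major sixth above that is C♯ — scale degree 6.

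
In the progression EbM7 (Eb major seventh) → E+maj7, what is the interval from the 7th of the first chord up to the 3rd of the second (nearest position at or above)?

A4

EbM7 (Eb major seventh) has D as its 7th, and E+maj7 has G# as its 3rd.
4 letter names make it a fourth; at 6 semitones (a half step wider than perfect) the quality is augmented.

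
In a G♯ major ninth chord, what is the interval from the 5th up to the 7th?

major 3rd

G♯ major ninth: G♯–B♯–D♯–F𝄪–A♯.
So we need the interval from D♯ up to F𝄪.
D♯ up to F𝄪 spans 3 letter names and 4 semitones — a major third.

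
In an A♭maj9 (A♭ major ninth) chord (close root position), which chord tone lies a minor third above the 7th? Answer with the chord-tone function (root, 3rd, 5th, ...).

9th

A♭maj9: A♭–C–E♭–G–B♭.
The 7th is G. A minor third above G is B♭.
B♭ is the chord's 9th.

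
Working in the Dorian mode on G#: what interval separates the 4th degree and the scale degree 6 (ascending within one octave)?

major 3rd

Spelling the Dorian mode on G#: G# A# B C# D# E# F#.
The 4th degree is C# and the 6th scale degree is E#.
C# up to E# spans 3 letter names and 4 semitones — a major third.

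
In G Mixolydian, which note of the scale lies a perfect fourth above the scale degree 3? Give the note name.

The scale is G A B C D E F.
The scale degree 3 is B; a perfect fourth above that is E — scale degree 6.

E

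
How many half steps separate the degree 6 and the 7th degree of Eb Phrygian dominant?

The scale is Eb Fb G Ab Bb Cb Db.
Cb up to Db is a major second — 2 semitones.

2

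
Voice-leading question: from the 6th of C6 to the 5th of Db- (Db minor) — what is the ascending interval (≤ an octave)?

The 6th of C6 is A; the 5th of Db- (Db minor) is Ab.
A up to Ab is 11 semitones, a half step narrower than a perfect octave, so the interval is diminished.

diminished octave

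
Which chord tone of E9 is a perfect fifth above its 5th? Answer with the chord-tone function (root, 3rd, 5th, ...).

Spelling the chord: E G♯ B D F♯.
The 5th is B. A perfect fifth above B is F♯.
F♯ is the chord's 9th.

9th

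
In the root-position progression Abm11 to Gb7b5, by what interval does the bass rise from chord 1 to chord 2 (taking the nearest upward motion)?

The roots are Ab and Gb.
Ab up to Gb is 10 semitones, a half step narrower than a major seventh, so the interval is minor.

minor 7th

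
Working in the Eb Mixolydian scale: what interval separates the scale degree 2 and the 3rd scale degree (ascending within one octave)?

major second

The scale runs Eb F G Ab Bb C Db.
That puts F below G.
Counting 2 letters and 2 half steps from F gives a major second.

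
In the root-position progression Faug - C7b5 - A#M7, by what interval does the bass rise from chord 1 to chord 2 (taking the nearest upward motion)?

The roots are F and C.
Counting 5 letters and 7 half steps from F gives a perfect fifth.

perfect fifth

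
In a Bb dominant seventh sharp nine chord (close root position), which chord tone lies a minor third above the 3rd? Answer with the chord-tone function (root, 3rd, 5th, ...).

5th

Bb dominant seventh sharp nine is spelled Bb-D-F-Ab-C#.
The 3rd is D. A minor third above D is F.
F is the chord's 5th.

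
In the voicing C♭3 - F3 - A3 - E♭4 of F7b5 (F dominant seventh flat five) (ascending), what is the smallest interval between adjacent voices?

Adjacent intervals: C♭3→F3 = augmented fourth; F3→A3 = major third; A3→E♭4 = diminished fifth.
The smallest is F3 to A3, a major third (4 semitones).

major third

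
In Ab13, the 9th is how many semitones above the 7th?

4

Spelling the chord: Ab–C–Eb–Gb–Bb–F.
Gb to Bb is a major third: 4 semitones.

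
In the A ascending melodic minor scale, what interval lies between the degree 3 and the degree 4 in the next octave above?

A melodic minor: A B C D E F# G#.
That puts C below D.
Counting 9 letters and 14 half steps from C gives a major ninth.

major 9th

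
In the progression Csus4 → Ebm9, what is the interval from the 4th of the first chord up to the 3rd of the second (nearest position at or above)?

minor second

Csus4 has F as its 4th, and Ebm9 has Gb as its 3rd.
F up to Gb is 1 semitone, a half step narrower than a major second, so the interval is minor.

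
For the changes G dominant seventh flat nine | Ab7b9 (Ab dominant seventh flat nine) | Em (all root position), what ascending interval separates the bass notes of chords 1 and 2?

The roots are G and Ab.
G up to Ab is 1 semitone, a half step narrower than a major second, so the interval is minor.

minor second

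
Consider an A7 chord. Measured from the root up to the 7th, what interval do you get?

minor seventh

Spelling the chord: A, C♯, E, G.
So we need the interval from A up to G.
A up to G is 10 semitones, a half step narrower than a major seventh, so the interval is minor.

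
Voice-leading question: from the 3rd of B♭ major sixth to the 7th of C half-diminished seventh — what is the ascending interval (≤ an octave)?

The 3rd of B♭ major sixth is D; the 7th of C half-diminished seventh is B♭.
D up to B♭ is 8 semitones, a half step narrower than a major sixth, so the interval is minor.

minor sixth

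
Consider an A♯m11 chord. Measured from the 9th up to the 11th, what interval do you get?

minor third

Spelling the chord: A♯–C♯–E♯–G♯–B♯–D♯.
9th = B♯; 11th = D♯.
3 letter names make it a third; at 3 semitones (a half step narrower than major) the quality is minor.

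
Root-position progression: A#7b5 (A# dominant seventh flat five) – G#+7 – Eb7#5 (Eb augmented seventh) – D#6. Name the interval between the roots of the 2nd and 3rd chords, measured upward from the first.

The roots are G# and Eb.
From G# to Eb: 7 semitones over a sixth = diminished.

diminished 6th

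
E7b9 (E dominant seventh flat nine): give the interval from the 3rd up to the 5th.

E7b9 is spelled E-G♯-B-D-F.
So we need the interval from G♯ up to B.
3 letter names make it a third; at 3 semitones (a half step narrower than major) the quality is minor.

minor 3rd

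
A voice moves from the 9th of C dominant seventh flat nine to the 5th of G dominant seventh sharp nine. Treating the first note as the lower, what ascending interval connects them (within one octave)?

C dominant seventh flat nine has Db as its 9th, and G dominant seventh sharp nine has D as its 5th.
Db up to D is 1 semitone, a half step wider than a perfect unison, so the interval is augmented.

augmented 1st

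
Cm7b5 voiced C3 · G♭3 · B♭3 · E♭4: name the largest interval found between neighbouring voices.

Adjacent intervals: C3→G♭3 = diminished fifth; G♭3→B♭3 = major third; B♭3→E♭4 = perfect fourth.
The largest is C3 to G♭3, a diminished fifth (6 semitones).

diminished 5th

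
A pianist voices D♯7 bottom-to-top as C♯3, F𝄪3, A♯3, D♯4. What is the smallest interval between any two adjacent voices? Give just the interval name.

Adjacent intervals: C♯3→F𝄪3 = augmented fourth; F𝄪3→A♯3 = minor third; A♯3→D♯4 = perfect fourth.
The smallest is F𝄪3 to A♯3, a minor third (3 semitones).

minor third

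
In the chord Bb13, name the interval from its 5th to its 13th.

Spelling the chord: Bb, D, F, Ab, C, G.
The 5th is F and the 13th is G.
Counting 9 letters and 14 half steps from F gives a major ninth.

M9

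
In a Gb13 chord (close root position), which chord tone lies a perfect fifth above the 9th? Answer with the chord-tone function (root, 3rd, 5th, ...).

Gb13: Gb–Bb–Db–Fb–Ab–Eb.
The 9th is Ab. A perfect fifth above Ab is Eb.
Eb is the chord's 13th.

13th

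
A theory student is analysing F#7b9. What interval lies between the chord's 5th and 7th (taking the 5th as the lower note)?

minor third

F# dominant seventh flat nine is spelled F#–A#–C#–E–G.
5th = C#; 7th = E.
From C# to E: 3 semitones over a third = minor.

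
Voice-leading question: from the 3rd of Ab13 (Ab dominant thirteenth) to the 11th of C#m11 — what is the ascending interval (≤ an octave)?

augmented 4th

Ab13 (Ab dominant thirteenth) has C as its 3rd, and C#m11 has F# as its 11th.
From C to F#: 6 semitones over a fourth = augmented.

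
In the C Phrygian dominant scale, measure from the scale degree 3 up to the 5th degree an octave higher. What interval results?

minor tenth

The scale runs C Db E F G Ab Bb.
Scale degree 3 = E; 5th scale degree (up an octave) = G.
E up to G is 15 semitones, a half step narrower than a major tenth, so the interval is minor.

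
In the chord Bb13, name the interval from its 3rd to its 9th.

minor seventh

Bb13: Bb, D, F, Ab, C, G.
3rd = D; 9th = C.
D up to C is 10 semitones, a half step narrower than a major seventh, so the interval is minor.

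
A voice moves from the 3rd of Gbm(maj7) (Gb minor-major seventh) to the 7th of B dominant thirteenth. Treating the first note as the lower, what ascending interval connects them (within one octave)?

The 3rd of Gbm(maj7) (Gb minor-major seventh) is Bbb; the 7th of B dominant thirteenth is A.
Bbb up to A is 12 semitones, a half step wider than a major seventh, so the interval is augmented.

augmented seventh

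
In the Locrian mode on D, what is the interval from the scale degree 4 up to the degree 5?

Spelling the Locrian mode on D: D E♭ F G A♭ B♭ C.
So we need the interval from G up to A♭.
From G to A♭: 1 semitone over a second = minor.

minor second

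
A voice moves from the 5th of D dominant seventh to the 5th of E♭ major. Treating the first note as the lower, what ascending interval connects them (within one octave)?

m2

The 5th of D dominant seventh is A; the 5th of E♭ major is B♭.
A up to B♭ is 1 semitone, a half step narrower than a major second, so the interval is minor.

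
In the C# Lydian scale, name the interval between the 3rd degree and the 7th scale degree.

Spelling the C# Lydian scale: C# D# E# F## G# A# B#.
That puts E# below B#.
E# up to B# spans 5 letter names and 7 semitones — a perfect fifth.

perfect fifth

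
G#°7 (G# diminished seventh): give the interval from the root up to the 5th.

d5

The chord tones of G#dim7 (G# diminished seventh) are G#, B, D, F.
So we need the interval from G# up to D.
From G# to D: 6 semitones over a fifth = diminished.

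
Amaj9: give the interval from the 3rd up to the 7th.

perfect fifth

Spelling the chord: A–C♯–E–G♯–B.
So we need the interval from C♯ up to G♯.
Counting 5 letters and 7 half steps from C♯ gives a perfect fifth.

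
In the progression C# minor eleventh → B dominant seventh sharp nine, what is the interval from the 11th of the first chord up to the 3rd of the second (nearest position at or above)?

major 6th

C# minor eleventh has F# as its 11th, and B dominant seventh sharp nine has D# as its 3rd.
F# up to D# spans 6 letter names and 9 semitones — a major sixth.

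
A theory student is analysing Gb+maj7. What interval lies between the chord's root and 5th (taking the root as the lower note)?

augmented fifth

Gb augmented major seventh is spelled Gb, Bb, D, F.
The root is Gb and the 5th is D.
5 letter names make it a fifth; at 8 semitones (a half step wider than perfect) the quality is augmented.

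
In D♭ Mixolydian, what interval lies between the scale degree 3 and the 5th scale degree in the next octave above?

D♭ mixolydian: D♭ E♭ F G♭ A♭ B♭ C♭.
The scale degree 3 is F and the degree 5 (up an octave) is A♭.
10 letter names make it a tenth; at 15 semitones (a half step narrower than major) the quality is minor.

minor tenth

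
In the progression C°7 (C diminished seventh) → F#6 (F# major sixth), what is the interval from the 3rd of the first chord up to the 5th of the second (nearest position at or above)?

A6

The 3rd of C°7 (C diminished seventh) is Eb; the 5th of F#6 (F# major sixth) is C#.
6 letter names make it a sixth; at 10 semitones (a half step wider than major) the quality is augmented.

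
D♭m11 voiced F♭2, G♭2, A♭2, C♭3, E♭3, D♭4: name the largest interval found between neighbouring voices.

Adjacent intervals: F♭2→G♭2 = major second; G♭2→A♭2 = major second; A♭2→C♭3 = minor third; C♭3→E♭3 = major third; E♭3→D♭4 = minor seventh.
The largest is E♭3 to D♭4, a minor seventh (10 semitones).

minor seventh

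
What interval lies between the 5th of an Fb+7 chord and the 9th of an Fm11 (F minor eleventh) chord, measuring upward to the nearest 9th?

perfect fifth

Fb+7 has C as its 5th, and Fm11 (F minor eleventh) has G as its 9th.
C up to G spans 5 letter names and 7 semitones — a perfect fifth.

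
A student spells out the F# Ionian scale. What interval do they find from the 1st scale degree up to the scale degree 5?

F# major: F# G# A# B C# D# E#.
That puts F# below C#.
From F# to C# is 7 semitones, exactly the perfect fifth.

perfect fifth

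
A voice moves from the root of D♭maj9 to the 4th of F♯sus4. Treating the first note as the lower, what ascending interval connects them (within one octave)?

augmented sixth

The root of D♭maj9 is D♭; the 4th of F♯sus4 is B.
D♭ up to B is 10 semitones, a half step wider than a major sixth, so the interval is augmented.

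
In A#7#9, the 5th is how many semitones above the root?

7

The chord tones of A#7#9 are A#, C##, E#, G#, B##.
A# to E# is a perfect fifth: 7 semitones.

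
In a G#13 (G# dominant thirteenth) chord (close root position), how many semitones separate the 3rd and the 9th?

10

G# dominant thirteenth: G# B# D# F# A# E#.
B# to A# is a minor seventh: 10 semitones.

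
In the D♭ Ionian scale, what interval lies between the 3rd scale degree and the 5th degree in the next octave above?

D♭ major: D♭ E♭ F G♭ A♭ B♭ C.
The 3rd scale degree is F and the 5th scale degree (up an octave) is A♭.
F up to A♭ is 15 semitones, a half step narrower than a major tenth, so the interval is minor.

minor tenth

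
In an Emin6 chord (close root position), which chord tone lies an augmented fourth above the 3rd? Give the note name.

C#

The chord tones of Em6 (E minor sixth) are E G B C#.
The 3rd is G. An augmented fourth above G is C#.
C# is the chord's 6th.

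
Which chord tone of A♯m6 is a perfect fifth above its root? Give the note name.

The chord tones of A♯min6 are A♯-C♯-E♯-F𝄪.
The root is A♯. A perfect fifth above A♯ is E♯.
E♯ is the chord's 5th.

E#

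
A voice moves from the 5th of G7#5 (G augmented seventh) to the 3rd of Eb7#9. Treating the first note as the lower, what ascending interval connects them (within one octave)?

diminished fourth

The 5th of G7#5 (G augmented seventh) is D#; the 3rd of Eb7#9 is G.
From D# to G: 4 semitones over a fourth = diminished.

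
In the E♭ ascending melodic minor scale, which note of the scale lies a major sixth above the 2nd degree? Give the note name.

The scale is E♭ F G♭ A♭ B♭ C D.
The 2nd degree is F; a major sixth above that is D — scale degree 7.

D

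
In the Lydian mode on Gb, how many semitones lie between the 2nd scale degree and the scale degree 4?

The scale is Gb Ab Bb C Db Eb F.
Ab up to C is a major third — 4 semitones.

4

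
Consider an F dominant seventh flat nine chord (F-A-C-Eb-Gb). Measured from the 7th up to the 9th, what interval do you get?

7th = Eb; 9th = Gb.
3 letter names make it a third; at 3 semitones (a half step narrower than major) the quality is minor.

m3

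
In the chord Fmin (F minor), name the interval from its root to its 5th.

perfect 5th

Spelling the chord: F-Ab-C.
That puts F below C.
F up to C spans 5 letter names and 7 semitones — a perfect fifth.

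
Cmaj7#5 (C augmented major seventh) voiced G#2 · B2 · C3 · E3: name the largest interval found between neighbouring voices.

major third

Adjacent intervals: G#2→B2 = minor third; B2→C3 = minor second; C3→E3 = major third.
The largest is C3 to E3, a major third (4 semitones).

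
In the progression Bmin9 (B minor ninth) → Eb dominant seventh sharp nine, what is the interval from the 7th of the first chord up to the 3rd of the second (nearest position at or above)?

The 7th of Bmin9 (B minor ninth) is A; the 3rd of Eb dominant seventh sharp nine is G.
From A to G: 10 semitones over a seventh = minor.

minor seventh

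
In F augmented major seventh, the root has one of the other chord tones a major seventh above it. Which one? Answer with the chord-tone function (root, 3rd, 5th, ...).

F augmented major seventh is spelled F, A, C♯, E.
The root is F. A major seventh above F is E.
E is the chord's 7th.

7th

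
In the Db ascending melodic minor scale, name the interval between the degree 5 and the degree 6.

Spelling the Db ascending melodic minor scale: Db Eb Fb Gb Ab Bb C.
Degree 5 = Ab; 6th scale degree = Bb.
Counting 2 letters and 2 half steps from Ab gives a major second.

major second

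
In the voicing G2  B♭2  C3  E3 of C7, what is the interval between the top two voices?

Those voices are C3 and E3.
From C to E is 4 semitones, exactly the major third.

M3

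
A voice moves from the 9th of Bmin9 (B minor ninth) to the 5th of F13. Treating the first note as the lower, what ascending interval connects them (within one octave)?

The 9th of Bmin9 (B minor ninth) is C#; the 5th of F13 is C.
C# up to C is 11 semitones, a half step narrower than a perfect octave, so the interval is diminished.

d8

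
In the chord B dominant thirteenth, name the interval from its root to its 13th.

The chord tones of B13 (B dominant thirteenth) are B–D#–F#–A–C#–G#.
The root is B and the 13th is G#.
B up to G# spans 13 letter names and 21 semitones — a major thirteenth.

major thirteenth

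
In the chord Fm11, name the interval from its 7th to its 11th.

Fm11 (F minor eleventh) is spelled F Ab C Eb G Bb.
So we need the interval from Eb up to Bb.
Eb up to Bb spans 5 letter names and 7 semitones — a perfect fifth.

perfect fifth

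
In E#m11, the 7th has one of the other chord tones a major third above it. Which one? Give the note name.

Spelling the chord: E#-G#-B#-D#-F##-A#.
The 7th is D#. A major third above D# is F##.
F## is the chord's 9th.

F##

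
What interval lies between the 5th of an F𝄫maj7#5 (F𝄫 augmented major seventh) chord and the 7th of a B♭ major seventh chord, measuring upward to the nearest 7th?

F𝄫maj7#5 (F𝄫 augmented major seventh) has C♭ as its 5th, and B♭ major seventh has A as its 7th.
C♭ up to A is 10 semitones, a half step wider than a major sixth, so the interval is augmented.

augmented sixth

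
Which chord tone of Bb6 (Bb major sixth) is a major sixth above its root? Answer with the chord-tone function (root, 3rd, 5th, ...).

Spelling the chord: Bb-D-F-G.
The root is Bb. A major sixth above Bb is G.
G is the chord's 6th.

6th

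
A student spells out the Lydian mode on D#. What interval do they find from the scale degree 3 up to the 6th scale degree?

Spelling the Lydian mode on D#: D# E# F## G## A# B# C##.
The scale degree 3 is F## and the scale degree 6 is B#.
Counting 4 letters and 5 half steps from F## gives a perfect fourth.

perfect fourth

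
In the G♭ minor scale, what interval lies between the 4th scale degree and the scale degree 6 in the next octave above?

G♭ natural minor: G♭ A♭ B𝄫 C♭ D♭ E𝄫 F♭.
4th scale degree = C♭; 6th degree (up an octave) = E𝄫.
From C♭ to E𝄫: 15 semitones over a tenth = minor.

minor tenth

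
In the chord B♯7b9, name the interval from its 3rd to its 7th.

d5

B♯7b9 (B♯ dominant seventh flat nine): B♯, D𝄪, F𝄪, A♯, C♯.
That puts D𝄪 below A♯.
5 letter names make it a fifth; at 6 semitones (a half step narrower than perfect) the quality is diminished.
That tritone between 3rd and 7th is what gives the dominant seventh its pull toward resolution.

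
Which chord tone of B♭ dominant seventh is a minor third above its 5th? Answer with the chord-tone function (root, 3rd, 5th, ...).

7th

B♭ dominant seventh: B♭, D, F, A♭.
The 5th is F. A minor third above F is A♭.
A♭ is the chord's 7th.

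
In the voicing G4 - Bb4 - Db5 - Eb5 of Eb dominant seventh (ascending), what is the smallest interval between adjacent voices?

Adjacent intervals: G4→Bb4 = minor third; Bb4→Db5 = minor third; Db5→Eb5 = major second.
The smallest is Db5 to Eb5, a major second (2 semitones).

major second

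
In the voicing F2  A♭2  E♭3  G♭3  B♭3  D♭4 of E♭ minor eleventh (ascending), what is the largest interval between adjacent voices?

P5

Adjacent intervals: F2→A♭2 = minor third; A♭2→E♭3 = perfect fifth; E♭3→G♭3 = minor third; G♭3→B♭3 = major third; B♭3→D♭4 = minor third.
The largest is A♭2 to E♭3, a perfect fifth (7 semitones).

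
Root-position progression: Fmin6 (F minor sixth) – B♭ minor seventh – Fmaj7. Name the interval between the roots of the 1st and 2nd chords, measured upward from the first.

perfect fourth

The roots are F and B♭.
Counting 4 letters and 5 half steps from F gives a perfect fourth.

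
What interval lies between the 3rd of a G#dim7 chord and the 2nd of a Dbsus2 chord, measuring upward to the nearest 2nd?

The 3rd of G#dim7 is B; the 2nd of Dbsus2 is Eb.
From B to Eb: 4 semitones over a fourth = diminished.

d4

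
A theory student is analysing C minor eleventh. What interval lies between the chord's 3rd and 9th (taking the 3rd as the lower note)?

major 7th

Cm11: C Eb G Bb D F.
That puts Eb below D.
From Eb to D is 11 semitones, exactly the major seventh.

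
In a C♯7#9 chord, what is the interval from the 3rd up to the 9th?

The chord tones of C♯ dominant seventh sharp nine are C♯–E♯–G♯–B–D𝄪.
The 3rd is E♯ and the 9th is D𝄪.
From E♯ to D𝄪 is 11 semitones, exactly the major seventh.

major seventh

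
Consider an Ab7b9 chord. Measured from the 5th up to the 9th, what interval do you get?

diminished fifth

Ab7b9 (Ab dominant seventh flat nine): Ab–C–Eb–Gb–Bbb.
That puts Eb below Bbb.
Eb up to Bbb is 6 semitones, a half step narrower than a perfect fifth, so the interval is diminished.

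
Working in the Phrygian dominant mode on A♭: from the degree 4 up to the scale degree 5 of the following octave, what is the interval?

major 9th

A♭ phrygian dominant: A♭ B𝄫 C D♭ E♭ F♭ G♭.
The degree 4 is D♭ and the degree 5 (up an octave) is E♭.
Counting 9 letters and 14 half steps from D♭ gives a major ninth.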